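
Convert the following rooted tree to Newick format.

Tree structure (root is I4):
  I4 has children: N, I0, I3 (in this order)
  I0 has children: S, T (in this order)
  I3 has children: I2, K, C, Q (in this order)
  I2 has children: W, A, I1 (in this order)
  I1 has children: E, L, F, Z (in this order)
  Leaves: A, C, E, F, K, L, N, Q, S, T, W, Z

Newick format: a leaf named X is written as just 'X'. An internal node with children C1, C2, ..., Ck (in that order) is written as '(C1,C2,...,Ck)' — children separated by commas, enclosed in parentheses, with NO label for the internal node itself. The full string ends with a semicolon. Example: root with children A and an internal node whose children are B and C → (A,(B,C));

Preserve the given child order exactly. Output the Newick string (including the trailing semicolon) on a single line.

Answer: (N,(S,T),((W,A,(E,L,F,Z)),K,C,Q));

Derivation:
internal I4 with children ['N', 'I0', 'I3']
  leaf 'N' → 'N'
  internal I0 with children ['S', 'T']
    leaf 'S' → 'S'
    leaf 'T' → 'T'
  → '(S,T)'
  internal I3 with children ['I2', 'K', 'C', 'Q']
    internal I2 with children ['W', 'A', 'I1']
      leaf 'W' → 'W'
      leaf 'A' → 'A'
      internal I1 with children ['E', 'L', 'F', 'Z']
        leaf 'E' → 'E'
        leaf 'L' → 'L'
        leaf 'F' → 'F'
        leaf 'Z' → 'Z'
      → '(E,L,F,Z)'
    → '(W,A,(E,L,F,Z))'
    leaf 'K' → 'K'
    leaf 'C' → 'C'
    leaf 'Q' → 'Q'
  → '((W,A,(E,L,F,Z)),K,C,Q)'
→ '(N,(S,T),((W,A,(E,L,F,Z)),K,C,Q))'
Final: (N,(S,T),((W,A,(E,L,F,Z)),K,C,Q));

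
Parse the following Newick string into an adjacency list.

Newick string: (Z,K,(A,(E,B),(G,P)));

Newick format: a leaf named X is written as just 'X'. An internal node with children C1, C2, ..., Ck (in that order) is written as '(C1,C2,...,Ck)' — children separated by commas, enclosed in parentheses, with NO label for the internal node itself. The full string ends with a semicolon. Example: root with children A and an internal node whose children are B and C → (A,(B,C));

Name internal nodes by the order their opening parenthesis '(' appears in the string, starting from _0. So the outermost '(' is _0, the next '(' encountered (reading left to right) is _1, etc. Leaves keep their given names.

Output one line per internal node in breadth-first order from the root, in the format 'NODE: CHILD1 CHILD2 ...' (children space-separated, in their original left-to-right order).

Answer: _0: Z K _1
_1: A _2 _3
_2: E B
_3: G P

Derivation:
Input: (Z,K,(A,(E,B),(G,P)));
Scanning left-to-right, naming '(' by encounter order:
  pos 0: '(' -> open internal node _0 (depth 1)
  pos 5: '(' -> open internal node _1 (depth 2)
  pos 8: '(' -> open internal node _2 (depth 3)
  pos 12: ')' -> close internal node _2 (now at depth 2)
  pos 14: '(' -> open internal node _3 (depth 3)
  pos 18: ')' -> close internal node _3 (now at depth 2)
  pos 19: ')' -> close internal node _1 (now at depth 1)
  pos 20: ')' -> close internal node _0 (now at depth 0)
Total internal nodes: 4
BFS adjacency from root:
  _0: Z K _1
  _1: A _2 _3
  _2: E B
  _3: G P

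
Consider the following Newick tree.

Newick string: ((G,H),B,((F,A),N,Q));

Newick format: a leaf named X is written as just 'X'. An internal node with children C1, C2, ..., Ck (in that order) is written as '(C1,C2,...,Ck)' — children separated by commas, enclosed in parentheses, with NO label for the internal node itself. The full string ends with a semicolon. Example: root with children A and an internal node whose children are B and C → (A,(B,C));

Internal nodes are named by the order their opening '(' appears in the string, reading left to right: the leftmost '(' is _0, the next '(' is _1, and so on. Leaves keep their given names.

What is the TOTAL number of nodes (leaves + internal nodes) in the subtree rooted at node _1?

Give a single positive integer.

Newick: ((G,H),B,((F,A),N,Q));
Locate _1: it is the '(' at position 1 (the 2nd '(' reading left to right).
Query: subtree rooted at _1
_1: subtree_size = 1 + 2
  G: subtree_size = 1 + 0
  H: subtree_size = 1 + 0
Total subtree size of _1: 3

Answer: 3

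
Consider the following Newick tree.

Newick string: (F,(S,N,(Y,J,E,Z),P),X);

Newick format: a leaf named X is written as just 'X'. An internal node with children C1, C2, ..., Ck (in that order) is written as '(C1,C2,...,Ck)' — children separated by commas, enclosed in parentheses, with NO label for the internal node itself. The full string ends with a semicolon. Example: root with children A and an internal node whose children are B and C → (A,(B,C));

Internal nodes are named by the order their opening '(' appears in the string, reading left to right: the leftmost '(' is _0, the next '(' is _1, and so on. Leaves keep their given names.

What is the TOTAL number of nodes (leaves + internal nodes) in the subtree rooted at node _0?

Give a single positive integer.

Answer: 12

Derivation:
Newick: (F,(S,N,(Y,J,E,Z),P),X);
Locate _0: it is the '(' at position 0 (the 1st '(' reading left to right).
Query: subtree rooted at _0
_0: subtree_size = 1 + 11
  F: subtree_size = 1 + 0
  _1: subtree_size = 1 + 8
    S: subtree_size = 1 + 0
    N: subtree_size = 1 + 0
    _2: subtree_size = 1 + 4
      Y: subtree_size = 1 + 0
      J: subtree_size = 1 + 0
      E: subtree_size = 1 + 0
      Z: subtree_size = 1 + 0
    P: subtree_size = 1 + 0
  X: subtree_size = 1 + 0
Total subtree size of _0: 12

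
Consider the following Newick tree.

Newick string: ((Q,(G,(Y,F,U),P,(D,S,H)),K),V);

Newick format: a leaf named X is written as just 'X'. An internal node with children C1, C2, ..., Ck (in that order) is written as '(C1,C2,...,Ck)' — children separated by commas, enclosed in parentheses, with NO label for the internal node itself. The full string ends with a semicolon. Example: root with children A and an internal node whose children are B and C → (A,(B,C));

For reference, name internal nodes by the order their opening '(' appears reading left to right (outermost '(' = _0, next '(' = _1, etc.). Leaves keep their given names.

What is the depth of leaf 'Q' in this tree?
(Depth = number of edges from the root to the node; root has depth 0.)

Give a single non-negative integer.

Newick: ((Q,(G,(Y,F,U),P,(D,S,H)),K),V);
Naming internals by '(' encounter order: outermost '(' = _0, next = _1, ...
Query node: Q
Path from root: _0 -> _1 -> Q
Depth of Q: 2 (number of edges from root)

Answer: 2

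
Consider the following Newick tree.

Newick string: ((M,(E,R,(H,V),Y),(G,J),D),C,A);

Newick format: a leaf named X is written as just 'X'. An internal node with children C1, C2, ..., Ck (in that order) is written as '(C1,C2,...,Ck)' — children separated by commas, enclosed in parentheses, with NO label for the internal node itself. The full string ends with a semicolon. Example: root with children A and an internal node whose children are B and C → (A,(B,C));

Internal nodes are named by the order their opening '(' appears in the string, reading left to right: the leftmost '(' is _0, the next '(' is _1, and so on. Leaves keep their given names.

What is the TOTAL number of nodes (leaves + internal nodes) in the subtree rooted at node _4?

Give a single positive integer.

Newick: ((M,(E,R,(H,V),Y),(G,J),D),C,A);
Locate _4: it is the '(' at position 18 (the 5th '(' reading left to right).
Query: subtree rooted at _4
_4: subtree_size = 1 + 2
  G: subtree_size = 1 + 0
  J: subtree_size = 1 + 0
Total subtree size of _4: 3

Answer: 3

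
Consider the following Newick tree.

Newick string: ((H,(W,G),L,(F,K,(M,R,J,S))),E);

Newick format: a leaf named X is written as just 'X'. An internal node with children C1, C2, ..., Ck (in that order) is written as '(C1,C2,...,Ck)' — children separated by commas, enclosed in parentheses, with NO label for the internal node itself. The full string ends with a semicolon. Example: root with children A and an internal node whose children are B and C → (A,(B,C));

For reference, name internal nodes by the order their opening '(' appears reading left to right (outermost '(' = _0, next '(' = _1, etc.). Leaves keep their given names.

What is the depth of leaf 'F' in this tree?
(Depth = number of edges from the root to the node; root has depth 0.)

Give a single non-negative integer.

Newick: ((H,(W,G),L,(F,K,(M,R,J,S))),E);
Naming internals by '(' encounter order: outermost '(' = _0, next = _1, ...
Query node: F
Path from root: _0 -> _1 -> _3 -> F
Depth of F: 3 (number of edges from root)

Answer: 3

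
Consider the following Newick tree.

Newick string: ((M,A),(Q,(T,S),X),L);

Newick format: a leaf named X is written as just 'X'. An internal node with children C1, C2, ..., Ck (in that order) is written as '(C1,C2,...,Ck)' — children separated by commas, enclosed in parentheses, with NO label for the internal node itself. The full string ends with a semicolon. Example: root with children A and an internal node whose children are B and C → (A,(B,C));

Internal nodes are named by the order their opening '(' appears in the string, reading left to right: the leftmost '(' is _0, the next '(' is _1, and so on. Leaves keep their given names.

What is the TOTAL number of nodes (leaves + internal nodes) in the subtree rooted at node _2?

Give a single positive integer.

Answer: 6

Derivation:
Newick: ((M,A),(Q,(T,S),X),L);
Locate _2: it is the '(' at position 7 (the 3rd '(' reading left to right).
Query: subtree rooted at _2
_2: subtree_size = 1 + 5
  Q: subtree_size = 1 + 0
  _3: subtree_size = 1 + 2
    T: subtree_size = 1 + 0
    S: subtree_size = 1 + 0
  X: subtree_size = 1 + 0
Total subtree size of _2: 6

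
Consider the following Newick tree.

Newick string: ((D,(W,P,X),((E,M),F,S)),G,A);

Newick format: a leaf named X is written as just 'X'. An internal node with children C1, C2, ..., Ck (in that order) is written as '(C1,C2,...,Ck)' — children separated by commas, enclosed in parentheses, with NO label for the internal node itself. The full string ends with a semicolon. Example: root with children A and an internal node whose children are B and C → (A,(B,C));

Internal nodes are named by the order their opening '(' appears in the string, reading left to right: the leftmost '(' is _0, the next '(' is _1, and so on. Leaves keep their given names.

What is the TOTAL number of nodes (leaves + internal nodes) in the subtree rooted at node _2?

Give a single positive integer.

Answer: 4

Derivation:
Newick: ((D,(W,P,X),((E,M),F,S)),G,A);
Locate _2: it is the '(' at position 4 (the 3rd '(' reading left to right).
Query: subtree rooted at _2
_2: subtree_size = 1 + 3
  W: subtree_size = 1 + 0
  P: subtree_size = 1 + 0
  X: subtree_size = 1 + 0
Total subtree size of _2: 4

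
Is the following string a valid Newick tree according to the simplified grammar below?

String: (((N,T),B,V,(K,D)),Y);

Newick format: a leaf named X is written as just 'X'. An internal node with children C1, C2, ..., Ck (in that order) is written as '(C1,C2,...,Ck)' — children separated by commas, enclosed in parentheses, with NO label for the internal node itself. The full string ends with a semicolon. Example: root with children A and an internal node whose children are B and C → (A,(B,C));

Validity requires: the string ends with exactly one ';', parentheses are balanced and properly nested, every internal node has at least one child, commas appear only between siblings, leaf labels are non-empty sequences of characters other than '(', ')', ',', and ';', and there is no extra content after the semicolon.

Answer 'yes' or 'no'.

Input: (((N,T),B,V,(K,D)),Y);
Paren balance: 4 '(' vs 4 ')' OK
Ends with single ';': True
Full parse: OK
Valid: True

Answer: yes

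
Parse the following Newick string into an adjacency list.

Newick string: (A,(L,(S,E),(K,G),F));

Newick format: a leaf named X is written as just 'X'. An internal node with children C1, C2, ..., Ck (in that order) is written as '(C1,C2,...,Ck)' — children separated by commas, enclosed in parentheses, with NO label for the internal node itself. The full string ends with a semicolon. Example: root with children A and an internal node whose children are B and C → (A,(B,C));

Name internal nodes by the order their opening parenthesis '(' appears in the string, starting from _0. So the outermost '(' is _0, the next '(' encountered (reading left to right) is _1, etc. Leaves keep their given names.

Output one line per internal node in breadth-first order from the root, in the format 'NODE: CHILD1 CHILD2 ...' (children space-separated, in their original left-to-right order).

Answer: _0: A _1
_1: L _2 _3 F
_2: S E
_3: K G

Derivation:
Input: (A,(L,(S,E),(K,G),F));
Scanning left-to-right, naming '(' by encounter order:
  pos 0: '(' -> open internal node _0 (depth 1)
  pos 3: '(' -> open internal node _1 (depth 2)
  pos 6: '(' -> open internal node _2 (depth 3)
  pos 10: ')' -> close internal node _2 (now at depth 2)
  pos 12: '(' -> open internal node _3 (depth 3)
  pos 16: ')' -> close internal node _3 (now at depth 2)
  pos 19: ')' -> close internal node _1 (now at depth 1)
  pos 20: ')' -> close internal node _0 (now at depth 0)
Total internal nodes: 4
BFS adjacency from root:
  _0: A _1
  _1: L _2 _3 F
  _2: S E
  _3: K G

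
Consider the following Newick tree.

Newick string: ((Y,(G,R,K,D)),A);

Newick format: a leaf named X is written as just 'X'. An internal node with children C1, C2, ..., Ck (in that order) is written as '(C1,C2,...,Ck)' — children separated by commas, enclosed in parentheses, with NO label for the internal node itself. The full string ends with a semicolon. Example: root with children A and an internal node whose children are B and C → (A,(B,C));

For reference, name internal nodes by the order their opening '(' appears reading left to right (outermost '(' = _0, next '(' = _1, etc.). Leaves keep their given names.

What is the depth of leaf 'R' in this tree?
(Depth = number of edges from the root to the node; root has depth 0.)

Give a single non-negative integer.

Newick: ((Y,(G,R,K,D)),A);
Naming internals by '(' encounter order: outermost '(' = _0, next = _1, ...
Query node: R
Path from root: _0 -> _1 -> _2 -> R
Depth of R: 3 (number of edges from root)

Answer: 3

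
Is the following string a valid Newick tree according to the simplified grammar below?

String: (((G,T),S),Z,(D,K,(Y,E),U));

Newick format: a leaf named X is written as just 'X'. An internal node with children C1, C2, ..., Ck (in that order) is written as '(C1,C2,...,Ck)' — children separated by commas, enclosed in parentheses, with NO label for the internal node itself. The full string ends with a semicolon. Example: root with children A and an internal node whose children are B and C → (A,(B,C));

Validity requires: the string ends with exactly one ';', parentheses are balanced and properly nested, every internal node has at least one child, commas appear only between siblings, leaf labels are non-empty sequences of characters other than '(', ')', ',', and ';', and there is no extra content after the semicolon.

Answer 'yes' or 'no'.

Answer: yes

Derivation:
Input: (((G,T),S),Z,(D,K,(Y,E),U));
Paren balance: 5 '(' vs 5 ')' OK
Ends with single ';': True
Full parse: OK
Valid: True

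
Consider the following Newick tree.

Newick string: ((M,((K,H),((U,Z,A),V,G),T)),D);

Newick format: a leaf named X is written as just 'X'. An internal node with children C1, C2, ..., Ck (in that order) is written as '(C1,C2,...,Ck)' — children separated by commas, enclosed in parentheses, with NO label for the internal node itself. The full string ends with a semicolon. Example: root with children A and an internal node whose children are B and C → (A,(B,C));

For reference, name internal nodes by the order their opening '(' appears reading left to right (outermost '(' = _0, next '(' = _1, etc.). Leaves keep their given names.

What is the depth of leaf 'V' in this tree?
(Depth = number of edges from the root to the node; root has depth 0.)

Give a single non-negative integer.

Newick: ((M,((K,H),((U,Z,A),V,G),T)),D);
Naming internals by '(' encounter order: outermost '(' = _0, next = _1, ...
Query node: V
Path from root: _0 -> _1 -> _2 -> _4 -> V
Depth of V: 4 (number of edges from root)

Answer: 4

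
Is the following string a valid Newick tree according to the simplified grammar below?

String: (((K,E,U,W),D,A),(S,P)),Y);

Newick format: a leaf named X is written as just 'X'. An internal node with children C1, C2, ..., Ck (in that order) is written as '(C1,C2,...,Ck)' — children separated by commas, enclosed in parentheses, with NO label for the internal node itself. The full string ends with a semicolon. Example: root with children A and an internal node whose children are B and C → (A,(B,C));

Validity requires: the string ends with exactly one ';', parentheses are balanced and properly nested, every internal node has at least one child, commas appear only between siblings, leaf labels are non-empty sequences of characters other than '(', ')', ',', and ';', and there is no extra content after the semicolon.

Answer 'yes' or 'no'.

Answer: no

Derivation:
Input: (((K,E,U,W),D,A),(S,P)),Y);
Paren balance: 4 '(' vs 5 ')' MISMATCH
Ends with single ';': True
Full parse: FAILS (extra content after tree at pos 23)
Valid: False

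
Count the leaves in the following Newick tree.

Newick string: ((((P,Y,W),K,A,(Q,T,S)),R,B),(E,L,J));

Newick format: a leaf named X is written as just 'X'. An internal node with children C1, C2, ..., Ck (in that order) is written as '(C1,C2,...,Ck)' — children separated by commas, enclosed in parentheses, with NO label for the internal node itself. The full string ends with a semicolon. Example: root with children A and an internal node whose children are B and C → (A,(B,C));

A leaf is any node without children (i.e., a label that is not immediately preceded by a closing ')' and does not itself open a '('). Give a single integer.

Answer: 13

Derivation:
Newick: ((((P,Y,W),K,A,(Q,T,S)),R,B),(E,L,J));
Scan left-to-right; a leaf is any maximal label run not followed by '(':
  pos 4: leaf 'P' → count = 1
  pos 6: leaf 'Y' → count = 2
  pos 8: leaf 'W' → count = 3
  pos 11: leaf 'K' → count = 4
  pos 13: leaf 'A' → count = 5
  pos 16: leaf 'Q' → count = 6
  pos 18: leaf 'T' → count = 7
  pos 20: leaf 'S' → count = 8
  pos 24: leaf 'R' → count = 9
  pos 26: leaf 'B' → count = 10
  pos 30: leaf 'E' → count = 11
  pos 32: leaf 'L' → count = 12
  pos 34: leaf 'J' → count = 13
Total leaves: 13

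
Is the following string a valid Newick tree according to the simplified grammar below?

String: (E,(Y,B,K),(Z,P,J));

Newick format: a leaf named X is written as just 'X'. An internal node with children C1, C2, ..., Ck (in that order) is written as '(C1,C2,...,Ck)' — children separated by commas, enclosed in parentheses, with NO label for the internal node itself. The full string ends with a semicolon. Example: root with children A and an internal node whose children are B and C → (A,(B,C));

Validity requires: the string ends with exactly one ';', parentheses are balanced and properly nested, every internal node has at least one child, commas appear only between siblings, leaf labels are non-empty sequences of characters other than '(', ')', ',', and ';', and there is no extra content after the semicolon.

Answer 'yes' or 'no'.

Input: (E,(Y,B,K),(Z,P,J));
Paren balance: 3 '(' vs 3 ')' OK
Ends with single ';': True
Full parse: OK
Valid: True

Answer: yes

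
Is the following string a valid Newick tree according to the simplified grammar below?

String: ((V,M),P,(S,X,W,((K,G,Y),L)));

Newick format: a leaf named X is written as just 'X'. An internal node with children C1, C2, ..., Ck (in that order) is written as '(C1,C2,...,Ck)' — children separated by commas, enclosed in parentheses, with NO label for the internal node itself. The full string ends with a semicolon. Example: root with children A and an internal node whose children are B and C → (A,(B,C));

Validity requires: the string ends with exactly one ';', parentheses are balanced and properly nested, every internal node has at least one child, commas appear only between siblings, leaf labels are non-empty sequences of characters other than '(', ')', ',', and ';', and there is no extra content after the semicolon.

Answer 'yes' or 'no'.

Input: ((V,M),P,(S,X,W,((K,G,Y),L)));
Paren balance: 5 '(' vs 5 ')' OK
Ends with single ';': True
Full parse: OK
Valid: True

Answer: yes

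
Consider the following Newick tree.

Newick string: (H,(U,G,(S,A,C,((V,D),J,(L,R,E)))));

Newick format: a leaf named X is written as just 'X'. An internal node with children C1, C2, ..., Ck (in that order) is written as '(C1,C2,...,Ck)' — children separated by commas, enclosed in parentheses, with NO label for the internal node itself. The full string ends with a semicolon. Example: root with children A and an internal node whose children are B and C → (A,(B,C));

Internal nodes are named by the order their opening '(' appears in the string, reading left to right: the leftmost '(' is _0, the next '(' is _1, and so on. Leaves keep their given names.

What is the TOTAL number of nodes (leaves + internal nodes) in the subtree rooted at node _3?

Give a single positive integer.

Newick: (H,(U,G,(S,A,C,((V,D),J,(L,R,E)))));
Locate _3: it is the '(' at position 15 (the 4th '(' reading left to right).
Query: subtree rooted at _3
_3: subtree_size = 1 + 8
  _4: subtree_size = 1 + 2
    V: subtree_size = 1 + 0
    D: subtree_size = 1 + 0
  J: subtree_size = 1 + 0
  _5: subtree_size = 1 + 3
    L: subtree_size = 1 + 0
    R: subtree_size = 1 + 0
    E: subtree_size = 1 + 0
Total subtree size of _3: 9

Answer: 9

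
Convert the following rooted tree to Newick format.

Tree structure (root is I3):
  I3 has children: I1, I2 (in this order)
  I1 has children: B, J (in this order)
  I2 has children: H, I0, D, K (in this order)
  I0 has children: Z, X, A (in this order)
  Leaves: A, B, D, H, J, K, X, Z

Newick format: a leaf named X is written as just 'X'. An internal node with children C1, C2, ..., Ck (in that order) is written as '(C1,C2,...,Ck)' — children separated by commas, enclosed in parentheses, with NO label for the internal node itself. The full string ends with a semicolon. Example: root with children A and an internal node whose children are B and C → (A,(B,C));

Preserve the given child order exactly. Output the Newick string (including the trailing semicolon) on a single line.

Answer: ((B,J),(H,(Z,X,A),D,K));

Derivation:
internal I3 with children ['I1', 'I2']
  internal I1 with children ['B', 'J']
    leaf 'B' → 'B'
    leaf 'J' → 'J'
  → '(B,J)'
  internal I2 with children ['H', 'I0', 'D', 'K']
    leaf 'H' → 'H'
    internal I0 with children ['Z', 'X', 'A']
      leaf 'Z' → 'Z'
      leaf 'X' → 'X'
      leaf 'A' → 'A'
    → '(Z,X,A)'
    leaf 'D' → 'D'
    leaf 'K' → 'K'
  → '(H,(Z,X,A),D,K)'
→ '((B,J),(H,(Z,X,A),D,K))'
Final: ((B,J),(H,(Z,X,A),D,K));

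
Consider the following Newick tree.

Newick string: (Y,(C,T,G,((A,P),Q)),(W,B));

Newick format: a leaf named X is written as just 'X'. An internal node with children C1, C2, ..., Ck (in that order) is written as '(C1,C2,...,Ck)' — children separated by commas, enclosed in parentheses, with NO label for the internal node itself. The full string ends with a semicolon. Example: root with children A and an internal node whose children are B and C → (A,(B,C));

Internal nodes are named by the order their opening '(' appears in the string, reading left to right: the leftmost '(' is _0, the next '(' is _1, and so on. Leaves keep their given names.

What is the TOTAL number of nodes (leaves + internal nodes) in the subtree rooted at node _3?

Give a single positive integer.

Newick: (Y,(C,T,G,((A,P),Q)),(W,B));
Locate _3: it is the '(' at position 11 (the 4th '(' reading left to right).
Query: subtree rooted at _3
_3: subtree_size = 1 + 2
  A: subtree_size = 1 + 0
  P: subtree_size = 1 + 0
Total subtree size of _3: 3

Answer: 3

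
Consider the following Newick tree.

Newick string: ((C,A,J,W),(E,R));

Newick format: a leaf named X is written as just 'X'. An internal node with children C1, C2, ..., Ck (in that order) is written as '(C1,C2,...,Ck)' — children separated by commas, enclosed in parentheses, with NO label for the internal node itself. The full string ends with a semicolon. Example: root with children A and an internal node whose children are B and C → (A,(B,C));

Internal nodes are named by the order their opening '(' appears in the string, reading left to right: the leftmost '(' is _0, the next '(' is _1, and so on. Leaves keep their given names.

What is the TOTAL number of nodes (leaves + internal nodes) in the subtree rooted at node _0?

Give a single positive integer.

Answer: 9

Derivation:
Newick: ((C,A,J,W),(E,R));
Locate _0: it is the '(' at position 0 (the 1st '(' reading left to right).
Query: subtree rooted at _0
_0: subtree_size = 1 + 8
  _1: subtree_size = 1 + 4
    C: subtree_size = 1 + 0
    A: subtree_size = 1 + 0
    J: subtree_size = 1 + 0
    W: subtree_size = 1 + 0
  _2: subtree_size = 1 + 2
    E: subtree_size = 1 + 0
    R: subtree_size = 1 + 0
Total subtree size of _0: 9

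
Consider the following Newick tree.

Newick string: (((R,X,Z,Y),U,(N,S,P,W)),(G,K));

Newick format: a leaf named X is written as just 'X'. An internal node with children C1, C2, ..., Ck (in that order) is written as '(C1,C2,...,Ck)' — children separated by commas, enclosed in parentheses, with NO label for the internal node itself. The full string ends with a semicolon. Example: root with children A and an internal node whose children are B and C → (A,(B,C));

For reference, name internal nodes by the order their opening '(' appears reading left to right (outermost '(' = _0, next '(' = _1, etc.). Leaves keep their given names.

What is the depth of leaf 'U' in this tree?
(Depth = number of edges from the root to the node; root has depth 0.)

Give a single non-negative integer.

Answer: 2

Derivation:
Newick: (((R,X,Z,Y),U,(N,S,P,W)),(G,K));
Naming internals by '(' encounter order: outermost '(' = _0, next = _1, ...
Query node: U
Path from root: _0 -> _1 -> U
Depth of U: 2 (number of edges from root)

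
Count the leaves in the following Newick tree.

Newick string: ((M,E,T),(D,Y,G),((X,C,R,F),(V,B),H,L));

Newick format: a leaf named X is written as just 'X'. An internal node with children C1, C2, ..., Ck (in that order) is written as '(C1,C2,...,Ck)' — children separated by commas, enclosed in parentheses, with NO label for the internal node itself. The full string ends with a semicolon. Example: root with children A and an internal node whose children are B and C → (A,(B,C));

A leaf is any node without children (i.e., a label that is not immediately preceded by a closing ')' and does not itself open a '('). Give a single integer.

Newick: ((M,E,T),(D,Y,G),((X,C,R,F),(V,B),H,L));
Scan left-to-right; a leaf is any maximal label run not followed by '(':
  pos 2: leaf 'M' → count = 1
  pos 4: leaf 'E' → count = 2
  pos 6: leaf 'T' → count = 3
  pos 10: leaf 'D' → count = 4
  pos 12: leaf 'Y' → count = 5
  pos 14: leaf 'G' → count = 6
  pos 19: leaf 'X' → count = 7
  pos 21: leaf 'C' → count = 8
  pos 23: leaf 'R' → count = 9
  pos 25: leaf 'F' → count = 10
  pos 29: leaf 'V' → count = 11
  pos 31: leaf 'B' → count = 12
  pos 34: leaf 'H' → count = 13
  pos 36: leaf 'L' → count = 14
Total leaves: 14

Answer: 14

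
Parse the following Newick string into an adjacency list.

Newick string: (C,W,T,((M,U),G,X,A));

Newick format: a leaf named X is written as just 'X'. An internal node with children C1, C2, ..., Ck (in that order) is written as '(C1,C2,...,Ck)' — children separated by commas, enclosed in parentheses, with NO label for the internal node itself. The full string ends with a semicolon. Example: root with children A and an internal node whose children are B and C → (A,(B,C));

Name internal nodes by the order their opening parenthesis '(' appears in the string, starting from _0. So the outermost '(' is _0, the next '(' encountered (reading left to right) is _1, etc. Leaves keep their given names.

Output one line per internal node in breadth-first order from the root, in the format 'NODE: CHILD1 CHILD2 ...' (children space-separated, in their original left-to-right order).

Input: (C,W,T,((M,U),G,X,A));
Scanning left-to-right, naming '(' by encounter order:
  pos 0: '(' -> open internal node _0 (depth 1)
  pos 7: '(' -> open internal node _1 (depth 2)
  pos 8: '(' -> open internal node _2 (depth 3)
  pos 12: ')' -> close internal node _2 (now at depth 2)
  pos 19: ')' -> close internal node _1 (now at depth 1)
  pos 20: ')' -> close internal node _0 (now at depth 0)
Total internal nodes: 3
BFS adjacency from root:
  _0: C W T _1
  _1: _2 G X A
  _2: M U

Answer: _0: C W T _1
_1: _2 G X A
_2: M U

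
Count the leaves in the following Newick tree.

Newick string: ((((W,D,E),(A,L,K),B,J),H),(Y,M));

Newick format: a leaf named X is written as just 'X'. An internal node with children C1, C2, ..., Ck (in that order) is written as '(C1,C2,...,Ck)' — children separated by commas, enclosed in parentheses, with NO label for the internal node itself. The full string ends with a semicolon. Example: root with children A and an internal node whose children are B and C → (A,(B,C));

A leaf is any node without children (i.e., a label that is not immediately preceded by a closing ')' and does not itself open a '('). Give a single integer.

Newick: ((((W,D,E),(A,L,K),B,J),H),(Y,M));
Scan left-to-right; a leaf is any maximal label run not followed by '(':
  pos 4: leaf 'W' → count = 1
  pos 6: leaf 'D' → count = 2
  pos 8: leaf 'E' → count = 3
  pos 12: leaf 'A' → count = 4
  pos 14: leaf 'L' → count = 5
  pos 16: leaf 'K' → count = 6
  pos 19: leaf 'B' → count = 7
  pos 21: leaf 'J' → count = 8
  pos 24: leaf 'H' → count = 9
  pos 28: leaf 'Y' → count = 10
  pos 30: leaf 'M' → count = 11
Total leaves: 11

Answer: 11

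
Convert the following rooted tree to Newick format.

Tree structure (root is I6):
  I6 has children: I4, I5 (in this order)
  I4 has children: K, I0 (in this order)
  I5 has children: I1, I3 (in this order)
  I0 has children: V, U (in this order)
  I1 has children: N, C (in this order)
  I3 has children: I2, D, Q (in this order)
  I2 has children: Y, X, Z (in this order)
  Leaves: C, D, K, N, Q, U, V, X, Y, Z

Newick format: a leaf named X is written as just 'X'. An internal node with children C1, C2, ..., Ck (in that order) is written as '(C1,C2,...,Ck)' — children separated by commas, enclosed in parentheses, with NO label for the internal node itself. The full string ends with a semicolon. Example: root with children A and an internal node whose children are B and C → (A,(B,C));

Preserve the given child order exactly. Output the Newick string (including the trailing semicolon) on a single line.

Answer: ((K,(V,U)),((N,C),((Y,X,Z),D,Q)));

Derivation:
internal I6 with children ['I4', 'I5']
  internal I4 with children ['K', 'I0']
    leaf 'K' → 'K'
    internal I0 with children ['V', 'U']
      leaf 'V' → 'V'
      leaf 'U' → 'U'
    → '(V,U)'
  → '(K,(V,U))'
  internal I5 with children ['I1', 'I3']
    internal I1 with children ['N', 'C']
      leaf 'N' → 'N'
      leaf 'C' → 'C'
    → '(N,C)'
    internal I3 with children ['I2', 'D', 'Q']
      internal I2 with children ['Y', 'X', 'Z']
        leaf 'Y' → 'Y'
        leaf 'X' → 'X'
        leaf 'Z' → 'Z'
      → '(Y,X,Z)'
      leaf 'D' → 'D'
      leaf 'Q' → 'Q'
    → '((Y,X,Z),D,Q)'
  → '((N,C),((Y,X,Z),D,Q))'
→ '((K,(V,U)),((N,C),((Y,X,Z),D,Q)))'
Final: ((K,(V,U)),((N,C),((Y,X,Z),D,Q)));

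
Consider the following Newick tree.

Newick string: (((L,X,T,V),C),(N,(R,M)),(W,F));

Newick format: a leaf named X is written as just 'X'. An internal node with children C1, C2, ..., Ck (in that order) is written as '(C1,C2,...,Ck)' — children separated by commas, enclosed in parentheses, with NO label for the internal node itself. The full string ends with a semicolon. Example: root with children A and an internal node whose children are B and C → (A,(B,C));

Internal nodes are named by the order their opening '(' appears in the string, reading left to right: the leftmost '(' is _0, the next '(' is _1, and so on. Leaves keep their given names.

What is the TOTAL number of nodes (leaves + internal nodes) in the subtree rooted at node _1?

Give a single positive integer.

Answer: 7

Derivation:
Newick: (((L,X,T,V),C),(N,(R,M)),(W,F));
Locate _1: it is the '(' at position 1 (the 2nd '(' reading left to right).
Query: subtree rooted at _1
_1: subtree_size = 1 + 6
  _2: subtree_size = 1 + 4
    L: subtree_size = 1 + 0
    X: subtree_size = 1 + 0
    T: subtree_size = 1 + 0
    V: subtree_size = 1 + 0
  C: subtree_size = 1 + 0
Total subtree size of _1: 7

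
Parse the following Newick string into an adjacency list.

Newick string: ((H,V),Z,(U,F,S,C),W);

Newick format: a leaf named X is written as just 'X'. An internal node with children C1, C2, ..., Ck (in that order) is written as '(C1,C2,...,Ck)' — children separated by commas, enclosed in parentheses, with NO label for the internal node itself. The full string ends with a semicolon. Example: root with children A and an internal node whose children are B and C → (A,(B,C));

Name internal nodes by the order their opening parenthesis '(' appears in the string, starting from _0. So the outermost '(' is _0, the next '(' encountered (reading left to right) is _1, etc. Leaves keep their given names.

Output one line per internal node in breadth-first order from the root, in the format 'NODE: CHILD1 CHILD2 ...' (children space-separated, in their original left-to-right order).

Input: ((H,V),Z,(U,F,S,C),W);
Scanning left-to-right, naming '(' by encounter order:
  pos 0: '(' -> open internal node _0 (depth 1)
  pos 1: '(' -> open internal node _1 (depth 2)
  pos 5: ')' -> close internal node _1 (now at depth 1)
  pos 9: '(' -> open internal node _2 (depth 2)
  pos 17: ')' -> close internal node _2 (now at depth 1)
  pos 20: ')' -> close internal node _0 (now at depth 0)
Total internal nodes: 3
BFS adjacency from root:
  _0: _1 Z _2 W
  _1: H V
  _2: U F S C

Answer: _0: _1 Z _2 W
_1: H V
_2: U F S C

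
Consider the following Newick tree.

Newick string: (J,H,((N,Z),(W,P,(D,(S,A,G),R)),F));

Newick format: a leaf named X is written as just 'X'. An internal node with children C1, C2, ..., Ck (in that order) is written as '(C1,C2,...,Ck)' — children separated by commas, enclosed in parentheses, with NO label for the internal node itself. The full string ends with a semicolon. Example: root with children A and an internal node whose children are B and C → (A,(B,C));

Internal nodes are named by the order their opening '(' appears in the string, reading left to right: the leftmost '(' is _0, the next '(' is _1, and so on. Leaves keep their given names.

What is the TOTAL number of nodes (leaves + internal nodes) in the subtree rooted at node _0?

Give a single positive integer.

Newick: (J,H,((N,Z),(W,P,(D,(S,A,G),R)),F));
Locate _0: it is the '(' at position 0 (the 1st '(' reading left to right).
Query: subtree rooted at _0
_0: subtree_size = 1 + 17
  J: subtree_size = 1 + 0
  H: subtree_size = 1 + 0
  _1: subtree_size = 1 + 14
    _2: subtree_size = 1 + 2
      N: subtree_size = 1 + 0
      Z: subtree_size = 1 + 0
    _3: subtree_size = 1 + 9
      W: subtree_size = 1 + 0
      P: subtree_size = 1 + 0
      _4: subtree_size = 1 + 6
        D: subtree_size = 1 + 0
        _5: subtree_size = 1 + 3
          S: subtree_size = 1 + 0
          A: subtree_size = 1 + 0
          G: subtree_size = 1 + 0
        R: subtree_size = 1 + 0
    F: subtree_size = 1 + 0
Total subtree size of _0: 18

Answer: 18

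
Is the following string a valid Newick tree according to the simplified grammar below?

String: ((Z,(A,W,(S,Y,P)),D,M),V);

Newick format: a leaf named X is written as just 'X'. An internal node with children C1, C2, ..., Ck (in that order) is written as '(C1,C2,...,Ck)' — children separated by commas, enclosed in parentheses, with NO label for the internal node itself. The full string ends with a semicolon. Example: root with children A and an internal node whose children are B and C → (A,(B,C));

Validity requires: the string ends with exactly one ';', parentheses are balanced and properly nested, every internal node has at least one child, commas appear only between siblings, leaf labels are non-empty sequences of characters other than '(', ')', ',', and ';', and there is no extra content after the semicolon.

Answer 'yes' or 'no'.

Input: ((Z,(A,W,(S,Y,P)),D,M),V);
Paren balance: 4 '(' vs 4 ')' OK
Ends with single ';': True
Full parse: OK
Valid: True

Answer: yes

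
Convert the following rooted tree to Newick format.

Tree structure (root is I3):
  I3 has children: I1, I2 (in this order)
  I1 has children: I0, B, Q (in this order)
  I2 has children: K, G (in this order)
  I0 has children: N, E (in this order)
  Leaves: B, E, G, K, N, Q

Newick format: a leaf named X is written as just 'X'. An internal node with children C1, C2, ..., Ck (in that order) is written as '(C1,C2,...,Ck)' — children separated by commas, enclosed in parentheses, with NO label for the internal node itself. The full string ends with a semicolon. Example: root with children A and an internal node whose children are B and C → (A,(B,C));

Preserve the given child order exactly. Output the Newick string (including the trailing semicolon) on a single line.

Answer: (((N,E),B,Q),(K,G));

Derivation:
internal I3 with children ['I1', 'I2']
  internal I1 with children ['I0', 'B', 'Q']
    internal I0 with children ['N', 'E']
      leaf 'N' → 'N'
      leaf 'E' → 'E'
    → '(N,E)'
    leaf 'B' → 'B'
    leaf 'Q' → 'Q'
  → '((N,E),B,Q)'
  internal I2 with children ['K', 'G']
    leaf 'K' → 'K'
    leaf 'G' → 'G'
  → '(K,G)'
→ '(((N,E),B,Q),(K,G))'
Final: (((N,E),B,Q),(K,G));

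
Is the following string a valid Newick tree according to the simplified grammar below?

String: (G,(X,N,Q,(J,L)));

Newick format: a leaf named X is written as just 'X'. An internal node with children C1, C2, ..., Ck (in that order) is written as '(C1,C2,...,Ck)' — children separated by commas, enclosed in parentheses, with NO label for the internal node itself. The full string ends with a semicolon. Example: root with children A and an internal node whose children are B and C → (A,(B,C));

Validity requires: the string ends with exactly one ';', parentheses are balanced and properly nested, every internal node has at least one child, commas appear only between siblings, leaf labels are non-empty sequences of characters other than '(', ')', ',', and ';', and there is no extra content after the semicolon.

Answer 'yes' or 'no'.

Input: (G,(X,N,Q,(J,L)));
Paren balance: 3 '(' vs 3 ')' OK
Ends with single ';': True
Full parse: OK
Valid: True

Answer: yes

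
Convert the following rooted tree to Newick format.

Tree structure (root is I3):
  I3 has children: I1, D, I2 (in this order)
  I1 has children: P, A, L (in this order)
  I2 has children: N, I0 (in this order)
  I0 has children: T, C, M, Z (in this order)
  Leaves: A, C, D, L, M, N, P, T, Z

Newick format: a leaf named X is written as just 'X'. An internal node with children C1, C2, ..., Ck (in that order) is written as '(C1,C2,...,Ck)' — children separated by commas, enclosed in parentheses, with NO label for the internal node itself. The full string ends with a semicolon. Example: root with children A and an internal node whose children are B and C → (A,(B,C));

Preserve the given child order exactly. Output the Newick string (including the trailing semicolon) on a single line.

Answer: ((P,A,L),D,(N,(T,C,M,Z)));

Derivation:
internal I3 with children ['I1', 'D', 'I2']
  internal I1 with children ['P', 'A', 'L']
    leaf 'P' → 'P'
    leaf 'A' → 'A'
    leaf 'L' → 'L'
  → '(P,A,L)'
  leaf 'D' → 'D'
  internal I2 with children ['N', 'I0']
    leaf 'N' → 'N'
    internal I0 with children ['T', 'C', 'M', 'Z']
      leaf 'T' → 'T'
      leaf 'C' → 'C'
      leaf 'M' → 'M'
      leaf 'Z' → 'Z'
    → '(T,C,M,Z)'
  → '(N,(T,C,M,Z))'
→ '((P,A,L),D,(N,(T,C,M,Z)))'
Final: ((P,A,L),D,(N,(T,C,M,Z)));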